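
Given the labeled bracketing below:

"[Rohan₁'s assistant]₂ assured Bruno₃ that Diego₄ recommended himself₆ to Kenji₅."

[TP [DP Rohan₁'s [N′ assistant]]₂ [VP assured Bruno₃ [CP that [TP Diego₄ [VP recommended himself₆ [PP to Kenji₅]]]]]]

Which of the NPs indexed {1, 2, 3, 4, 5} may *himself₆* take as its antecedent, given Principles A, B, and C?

{4}

*himself* is an anaphor, so Principle A applies: it must be bound in its binding domain.
Binding domain of *himself₆*: the embedded TP, whose subject is Diego₄.
*Rohan₁* does not c-command the anaphor → cannot bind it.
*[Rohan₁'s assistant]₂* c-commands the anaphor but is outside its binding domain → cannot satisfy Principle A.
*Bruno₃* c-commands the anaphor but is outside its binding domain → cannot satisfy Principle A.
*Diego₄* c-commands the anaphor within its binding domain → licit binder.
*Kenji₅* does not c-command the anaphor → cannot bind it.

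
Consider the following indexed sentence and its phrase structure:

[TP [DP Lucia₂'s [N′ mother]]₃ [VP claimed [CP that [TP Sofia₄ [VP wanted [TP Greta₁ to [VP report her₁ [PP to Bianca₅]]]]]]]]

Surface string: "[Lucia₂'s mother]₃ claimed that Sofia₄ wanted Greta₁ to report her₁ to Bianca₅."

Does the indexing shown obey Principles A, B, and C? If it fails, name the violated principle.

Principle B

The two coindexed NPs are *Greta₁* and *her₁*.
*her₁* is a pronoun. Its binding domain is the embedded TP, whose subject is Greta₁.
*Greta₁* c-commands it within that domain and carries the same index.
The pronoun is locally bound → Principle B violation.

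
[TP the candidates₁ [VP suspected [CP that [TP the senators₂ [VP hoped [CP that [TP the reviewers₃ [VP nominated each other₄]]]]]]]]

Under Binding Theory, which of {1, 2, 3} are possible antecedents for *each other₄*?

{3}

*each other* is an anaphor, so Principle A applies: it must be bound in its binding domain.
Binding domain of *each other₄*: the embedded TP, whose subject is the reviewers₃.
*the candidates₁* c-commands the anaphor but is outside its binding domain → cannot satisfy Principle A.
*the senators₂* c-commands the anaphor but is outside its binding domain → cannot satisfy Principle A.
*the reviewers₃* c-commands the anaphor within its binding domain → licit binder.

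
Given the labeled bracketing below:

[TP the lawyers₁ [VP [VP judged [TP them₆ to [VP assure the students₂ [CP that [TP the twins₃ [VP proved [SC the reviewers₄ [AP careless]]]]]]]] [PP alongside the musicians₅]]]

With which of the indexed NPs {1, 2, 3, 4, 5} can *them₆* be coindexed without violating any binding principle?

*them* is a pronoun, so Principle B applies: it must be free in its binding domain.
Binding domain of *them₆*: the matrix TP, whose subject is the lawyers₁.
*the lawyers₁* c-commands the pronoun within its binding domain → coindexation would violate Principle B.
*the students₂*: the pronoun c-commands this R-expression → coindexation would violate Principle C on *the students₂*.
*the twins₃*: the pronoun c-commands this R-expression → coindexation would violate Principle C on *the twins₃*.
*the reviewers₄*: the pronoun c-commands this R-expression → coindexation would violate Principle C on *the reviewers₄*.
*the musicians₅* and the pronoun do not c-command one another → neither Principle B nor Principle C is at stake; coindexation permitted.

{5}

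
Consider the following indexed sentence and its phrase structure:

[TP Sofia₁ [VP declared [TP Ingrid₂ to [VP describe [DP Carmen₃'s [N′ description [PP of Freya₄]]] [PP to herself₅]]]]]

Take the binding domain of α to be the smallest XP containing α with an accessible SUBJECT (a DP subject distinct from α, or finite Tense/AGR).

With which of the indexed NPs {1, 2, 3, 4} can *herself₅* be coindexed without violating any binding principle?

*herself* is an anaphor, so Principle A applies: it must be bound in its binding domain.
Binding domain of *herself₅*: the embedded TP, whose subject is Ingrid₂.
*Sofia₁* c-commands the anaphor but is outside its binding domain → cannot satisfy Principle A.
*Ingrid₂* c-commands the anaphor within its binding domain → licit binder.
*Carmen₃* does not c-command the anaphor → cannot bind it.
*Freya₄* does not c-command the anaphor → cannot bind it.

{2}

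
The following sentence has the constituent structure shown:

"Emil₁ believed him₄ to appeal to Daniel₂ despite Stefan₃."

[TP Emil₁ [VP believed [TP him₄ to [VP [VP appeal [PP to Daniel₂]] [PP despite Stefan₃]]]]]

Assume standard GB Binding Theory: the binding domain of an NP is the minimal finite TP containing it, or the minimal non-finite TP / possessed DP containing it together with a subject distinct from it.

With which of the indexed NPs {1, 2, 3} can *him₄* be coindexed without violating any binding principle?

none

*him* is a pronoun, so Principle B applies: it must be free in its binding domain.
Binding domain of *him₄*: the matrix TP, whose subject is Emil₁.
*Emil₁* c-commands the pronoun within its binding domain → coindexation would violate Principle B.
*Daniel₂*: the pronoun c-commands this R-expression → coindexation would violate Principle C on *Daniel₂*.
*Stefan₃*: the pronoun c-commands this R-expression → coindexation would violate Principle C on *Stefan₃*.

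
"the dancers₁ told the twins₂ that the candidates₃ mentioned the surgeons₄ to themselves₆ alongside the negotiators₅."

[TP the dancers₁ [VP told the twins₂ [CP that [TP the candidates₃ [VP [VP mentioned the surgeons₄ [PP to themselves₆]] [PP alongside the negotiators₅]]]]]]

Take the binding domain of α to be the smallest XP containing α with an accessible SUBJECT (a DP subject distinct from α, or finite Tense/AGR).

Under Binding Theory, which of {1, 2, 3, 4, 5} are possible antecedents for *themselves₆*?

{3, 4}

*themselves* is an anaphor, so Principle A applies: it must be bound in its binding domain.
Binding domain of *themselves₆*: the embedded TP, whose subject is the candidates₃.
*the dancers₁* c-commands the anaphor but is outside its binding domain → cannot satisfy Principle A.
*the twins₂* c-commands the anaphor but is outside its binding domain → cannot satisfy Principle A.
*the candidates₃* c-commands the anaphor within its binding domain → licit binder.
*the surgeons₄* c-commands the anaphor within its binding domain → licit binder.
*the negotiators₅* does not c-command the anaphor → cannot bind it.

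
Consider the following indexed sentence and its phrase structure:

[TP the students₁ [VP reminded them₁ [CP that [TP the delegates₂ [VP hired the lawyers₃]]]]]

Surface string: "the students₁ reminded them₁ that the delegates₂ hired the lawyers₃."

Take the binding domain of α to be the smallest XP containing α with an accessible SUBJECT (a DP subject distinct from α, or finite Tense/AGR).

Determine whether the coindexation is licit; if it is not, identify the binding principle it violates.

Principle B

The two coindexed NPs are *the students₁* and *them₁*.
*them₁* is a pronoun. Its binding domain is the matrix TP, whose subject is the students₁.
*the students₁* c-commands it within that domain and carries the same index.
The pronoun is locally bound → Principle B violation.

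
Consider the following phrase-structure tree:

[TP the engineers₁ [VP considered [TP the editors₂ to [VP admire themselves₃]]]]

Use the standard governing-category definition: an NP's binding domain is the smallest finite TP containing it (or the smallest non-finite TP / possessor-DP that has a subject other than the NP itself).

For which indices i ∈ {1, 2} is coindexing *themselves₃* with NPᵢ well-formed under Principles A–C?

*themselves* is an anaphor, so Principle A applies: it must be bound in its binding domain.
Binding domain of *themselves₃*: the embedded TP, whose subject is the editors₂.
*the engineers₁* c-commands the anaphor but is outside its binding domain → cannot satisfy Principle A.
*the editors₂* c-commands the anaphor within its binding domain → licit binder.

{2}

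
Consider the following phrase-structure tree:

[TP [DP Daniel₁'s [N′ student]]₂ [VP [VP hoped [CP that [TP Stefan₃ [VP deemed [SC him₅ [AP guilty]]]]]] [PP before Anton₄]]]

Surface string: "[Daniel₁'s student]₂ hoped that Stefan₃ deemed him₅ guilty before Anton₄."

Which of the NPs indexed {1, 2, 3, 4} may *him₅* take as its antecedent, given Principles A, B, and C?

{1, 2, 4}

*him* is a pronoun, so Principle B applies: it must be free in its binding domain.
Binding domain of *him₅*: the embedded TP, whose subject is Stefan₃.
*Daniel₁* and the pronoun do not c-command one another → neither Principle B nor Principle C is at stake; coindexation permitted.
*[Daniel₁'s student]₂* c-commands the pronoun but from outside its binding domain, and is not c-commanded by it → coindexation permitted.
*Stefan₃* c-commands the pronoun within its binding domain → coindexation would violate Principle B.
*Anton₄* and the pronoun do not c-command one another → neither Principle B nor Principle C is at stake; coindexation permitted.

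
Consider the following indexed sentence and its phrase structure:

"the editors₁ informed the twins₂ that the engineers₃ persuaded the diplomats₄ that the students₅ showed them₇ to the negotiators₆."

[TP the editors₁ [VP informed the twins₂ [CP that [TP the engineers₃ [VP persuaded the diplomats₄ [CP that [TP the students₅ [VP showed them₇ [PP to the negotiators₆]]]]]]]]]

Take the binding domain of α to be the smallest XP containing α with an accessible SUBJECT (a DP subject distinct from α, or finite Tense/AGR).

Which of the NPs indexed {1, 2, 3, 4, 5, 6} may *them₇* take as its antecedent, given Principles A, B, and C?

{1, 2, 3, 4}

*them* is a pronoun, so Principle B applies: it must be free in its binding domain.
Binding domain of *them₇*: the embedded TP, whose subject is the students₅.
*the editors₁* c-commands the pronoun but from outside its binding domain, and is not c-commanded by it → coindexation permitted.
*the twins₂* c-commands the pronoun but from outside its binding domain, and is not c-commanded by it → coindexation permitted.
*the engineers₃* c-commands the pronoun but from outside its binding domain, and is not c-commanded by it → coindexation permitted.
*the diplomats₄* c-commands the pronoun but from outside its binding domain, and is not c-commanded by it → coindexation permitted.
*the students₅* c-commands the pronoun within its binding domain → coindexation would violate Principle B.
*the negotiators₆*: the pronoun c-commands this R-expression → coindexation would violate Principle C on *the negotiators₆*.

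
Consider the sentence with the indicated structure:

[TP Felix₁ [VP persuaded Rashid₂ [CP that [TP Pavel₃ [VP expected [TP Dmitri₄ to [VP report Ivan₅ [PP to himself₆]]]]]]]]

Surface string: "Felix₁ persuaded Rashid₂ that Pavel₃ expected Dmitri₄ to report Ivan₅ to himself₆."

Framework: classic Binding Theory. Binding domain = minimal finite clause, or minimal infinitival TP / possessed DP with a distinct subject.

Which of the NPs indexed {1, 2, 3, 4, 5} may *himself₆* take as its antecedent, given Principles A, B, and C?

{4, 5}

*himself* is an anaphor, so Principle A applies: it must be bound in its binding domain.
Binding domain of *himself₆*: the embedded TP, whose subject is Dmitri₄.
*Felix₁* c-commands the anaphor but is outside its binding domain → cannot satisfy Principle A.
*Rashid₂* c-commands the anaphor but is outside its binding domain → cannot satisfy Principle A.
*Pavel₃* c-commands the anaphor but is outside its binding domain → cannot satisfy Principle A.
*Dmitri₄* c-commands the anaphor within its binding domain → licit binder.
*Ivan₅* c-commands the anaphor within its binding domain → licit binder.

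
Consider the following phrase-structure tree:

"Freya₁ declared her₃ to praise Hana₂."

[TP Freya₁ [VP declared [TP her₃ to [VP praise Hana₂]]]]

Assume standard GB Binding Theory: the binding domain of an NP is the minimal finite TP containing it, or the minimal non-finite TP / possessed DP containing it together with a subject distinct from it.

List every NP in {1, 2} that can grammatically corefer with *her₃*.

*her* is a pronoun, so Principle B applies: it must be free in its binding domain.
Binding domain of *her₃*: the matrix TP, whose subject is Freya₁.
*Freya₁* c-commands the pronoun within its binding domain → coindexation would violate Principle B.
*Hana₂*: the pronoun c-commands this R-expression → coindexation would violate Principle C on *Hana₂*.

none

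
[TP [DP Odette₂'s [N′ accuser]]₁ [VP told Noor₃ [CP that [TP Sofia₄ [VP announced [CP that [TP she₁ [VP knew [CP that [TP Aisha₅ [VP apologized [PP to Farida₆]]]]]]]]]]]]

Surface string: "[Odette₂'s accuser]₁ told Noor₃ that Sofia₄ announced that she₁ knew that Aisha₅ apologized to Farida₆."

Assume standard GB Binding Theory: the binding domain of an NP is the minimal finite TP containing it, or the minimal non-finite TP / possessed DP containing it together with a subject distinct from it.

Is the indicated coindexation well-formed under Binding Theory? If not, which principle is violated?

The two coindexed NPs are *[Odette₂'s accuser]₁* and *she₁*.
*she₁* is a pronoun; nothing c-commands it within its binding domain (the embedded TP.), so Principle B holds trivially.
*[Odette₂'s accuser]₁* is an R-expression; *she₁* does not c-command it, and no other NP shares its index, so Principle C is satisfied.
All principles are respected.

grammatical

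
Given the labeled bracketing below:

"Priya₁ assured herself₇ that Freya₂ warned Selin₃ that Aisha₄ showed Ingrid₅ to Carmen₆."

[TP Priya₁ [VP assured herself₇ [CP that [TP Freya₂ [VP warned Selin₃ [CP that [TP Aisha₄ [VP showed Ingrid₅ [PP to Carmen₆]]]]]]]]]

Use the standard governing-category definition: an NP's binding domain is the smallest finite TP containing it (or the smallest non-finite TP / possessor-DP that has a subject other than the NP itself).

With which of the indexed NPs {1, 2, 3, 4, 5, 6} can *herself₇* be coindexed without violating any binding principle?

{1}

*herself* is an anaphor, so Principle A applies: it must be bound in its binding domain.
Binding domain of *herself₇*: the matrix TP, whose subject is Priya₁.
*Priya₁* c-commands the anaphor within its binding domain → licit binder.
*Freya₂* does not c-command the anaphor → cannot bind it.
*Selin₃* does not c-command the anaphor → cannot bind it.
*Aisha₄* does not c-command the anaphor → cannot bind it.
*Ingrid₅* does not c-command the anaphor → cannot bind it.
*Carmen₆* does not c-command the anaphor → cannot bind it.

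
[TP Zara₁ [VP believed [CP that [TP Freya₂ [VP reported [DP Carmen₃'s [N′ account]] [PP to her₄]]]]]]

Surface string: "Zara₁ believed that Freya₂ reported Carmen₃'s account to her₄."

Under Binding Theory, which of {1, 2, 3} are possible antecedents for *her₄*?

*her* is a pronoun, so Principle B applies: it must be free in its binding domain.
Binding domain of *her₄*: the embedded TP, whose subject is Freya₂.
*Zara₁* c-commands the pronoun but from outside its binding domain, and is not c-commanded by it → coindexation permitted.
*Freya₂* c-commands the pronoun within its binding domain → coindexation would violate Principle B.
*Carmen₃* and the pronoun do not c-command one another → neither Principle B nor Principle C is at stake; coindexation permitted.

{1, 3}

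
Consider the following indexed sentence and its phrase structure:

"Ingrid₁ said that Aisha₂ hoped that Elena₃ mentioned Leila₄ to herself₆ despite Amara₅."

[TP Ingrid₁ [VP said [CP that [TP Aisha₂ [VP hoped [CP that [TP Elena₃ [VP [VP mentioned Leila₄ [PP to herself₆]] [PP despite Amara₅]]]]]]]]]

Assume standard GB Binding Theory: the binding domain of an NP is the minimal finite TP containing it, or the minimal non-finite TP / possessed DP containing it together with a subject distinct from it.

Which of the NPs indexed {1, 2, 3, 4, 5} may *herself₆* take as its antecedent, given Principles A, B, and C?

{3, 4}

*herself* is an anaphor, so Principle A applies: it must be bound in its binding domain.
Binding domain of *herself₆*: the embedded TP, whose subject is Elena₃.
*Ingrid₁* c-commands the anaphor but is outside its binding domain → cannot satisfy Principle A.
*Aisha₂* c-commands the anaphor but is outside its binding domain → cannot satisfy Principle A.
*Elena₃* c-commands the anaphor within its binding domain → licit binder.
*Leila₄* c-commands the anaphor within its binding domain → licit binder.
*Amara₅* does not c-command the anaphor → cannot bind it.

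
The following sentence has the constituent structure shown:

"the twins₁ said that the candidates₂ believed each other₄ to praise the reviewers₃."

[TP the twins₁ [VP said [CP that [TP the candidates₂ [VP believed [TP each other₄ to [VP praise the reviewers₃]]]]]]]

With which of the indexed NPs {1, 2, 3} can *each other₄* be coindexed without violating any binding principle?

{2}

*each other* is an anaphor, so Principle A applies: it must be bound in its binding domain.
Binding domain of *each other₄*: the embedded TP, whose subject is the candidates₂.
*the twins₁* c-commands the anaphor but is outside its binding domain → cannot satisfy Principle A.
*the candidates₂* c-commands the anaphor within its binding domain → licit binder.
*the reviewers₃* does not c-command the anaphor → cannot bind it.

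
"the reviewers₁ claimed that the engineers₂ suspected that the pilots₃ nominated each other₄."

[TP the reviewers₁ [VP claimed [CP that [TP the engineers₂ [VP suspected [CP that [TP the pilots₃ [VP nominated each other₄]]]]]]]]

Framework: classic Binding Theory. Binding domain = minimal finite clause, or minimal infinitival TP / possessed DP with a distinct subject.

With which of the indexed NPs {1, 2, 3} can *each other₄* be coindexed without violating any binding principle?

*each other* is an anaphor, so Principle A applies: it must be bound in its binding domain.
Binding domain of *each other₄*: the embedded TP, whose subject is the pilots₃.
*the reviewers₁* c-commands the anaphor but is outside its binding domain → cannot satisfy Principle A.
*the engineers₂* c-commands the anaphor but is outside its binding domain → cannot satisfy Principle A.
*the pilots₃* c-commands the anaphor within its binding domain → licit binder.

{3}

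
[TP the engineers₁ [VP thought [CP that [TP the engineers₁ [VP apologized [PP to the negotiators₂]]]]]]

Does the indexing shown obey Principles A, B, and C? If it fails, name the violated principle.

The two coindexed NPs are *the engineers₁* (the higher occurrence) and *the engineers₁* (the lower occurrence).
*the engineers₁* (the lower occurrence) is an R-expression. Principle C requires it to be free everywhere.
*the engineers₁* (the higher occurrence) c-commands it and carries the same index.
The R-expression is bound → Principle C violation.

Principle C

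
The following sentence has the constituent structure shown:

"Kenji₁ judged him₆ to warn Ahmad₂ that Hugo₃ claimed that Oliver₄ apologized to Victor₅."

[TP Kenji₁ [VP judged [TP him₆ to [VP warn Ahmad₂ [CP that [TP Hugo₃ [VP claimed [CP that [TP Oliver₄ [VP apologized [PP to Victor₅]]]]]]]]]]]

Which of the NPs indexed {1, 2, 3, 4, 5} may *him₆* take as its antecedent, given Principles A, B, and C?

none

*him* is a pronoun, so Principle B applies: it must be free in its binding domain.
Binding domain of *him₆*: the matrix TP, whose subject is Kenji₁.
*Kenji₁* c-commands the pronoun within its binding domain → coindexation would violate Principle B.
*Ahmad₂*: the pronoun c-commands this R-expression → coindexation would violate Principle C on *Ahmad₂*.
*Hugo₃*: the pronoun c-commands this R-expression → coindexation would violate Principle C on *Hugo₃*.
*Oliver₄*: the pronoun c-commands this R-expression → coindexation would violate Principle C on *Oliver₄*.
*Victor₅*: the pronoun c-commands this R-expression → coindexation would violate Principle C on *Victor₅*.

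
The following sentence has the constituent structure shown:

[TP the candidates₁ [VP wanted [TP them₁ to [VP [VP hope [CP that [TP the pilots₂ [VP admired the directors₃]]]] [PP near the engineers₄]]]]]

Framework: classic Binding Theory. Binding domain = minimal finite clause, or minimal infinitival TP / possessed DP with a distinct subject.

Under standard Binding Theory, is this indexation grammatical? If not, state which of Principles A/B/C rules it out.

Principle B

The two coindexed NPs are *the candidates₁* and *them₁*.
*them₁* is a pronoun. Its binding domain is the matrix TP, whose subject is the candidates₁.
*the candidates₁* c-commands it within that domain and carries the same index.
The pronoun is locally bound → Principle B violation.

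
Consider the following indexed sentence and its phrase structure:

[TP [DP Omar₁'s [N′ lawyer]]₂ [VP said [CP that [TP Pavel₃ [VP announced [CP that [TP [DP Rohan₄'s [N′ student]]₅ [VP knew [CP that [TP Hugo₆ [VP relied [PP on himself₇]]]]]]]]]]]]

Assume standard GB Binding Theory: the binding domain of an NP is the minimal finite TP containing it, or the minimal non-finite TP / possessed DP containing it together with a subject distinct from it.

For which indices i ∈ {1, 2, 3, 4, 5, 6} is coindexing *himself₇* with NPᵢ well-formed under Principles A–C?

*himself* is an anaphor, so Principle A applies: it must be bound in its binding domain.
Binding domain of *himself₇*: the embedded TP, whose subject is Hugo₆.
*Omar₁* does not c-command the anaphor → cannot bind it.
*[Omar₁'s lawyer]₂* c-commands the anaphor but is outside its binding domain → cannot satisfy Principle A.
*Pavel₃* c-commands the anaphor but is outside its binding domain → cannot satisfy Principle A.
*Rohan₄* does not c-command the anaphor → cannot bind it.
*[Rohan₄'s student]₅* c-commands the anaphor but is outside its binding domain → cannot satisfy Principle A.
*Hugo₆* c-commands the anaphor within its binding domain → licit binder.

{6}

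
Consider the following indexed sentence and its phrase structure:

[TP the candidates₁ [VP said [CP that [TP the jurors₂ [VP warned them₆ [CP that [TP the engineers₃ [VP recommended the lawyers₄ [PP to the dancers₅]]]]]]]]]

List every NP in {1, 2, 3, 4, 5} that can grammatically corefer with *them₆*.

{1}

*them* is a pronoun, so Principle B applies: it must be free in its binding domain.
Binding domain of *them₆*: the embedded TP, whose subject is the jurors₂.
*the candidates₁* c-commands the pronoun but from outside its binding domain, and is not c-commanded by it → coindexation permitted.
*the jurors₂* c-commands the pronoun within its binding domain → coindexation would violate Principle B.
*the engineers₃*: the pronoun c-commands this R-expression → coindexation would violate Principle C on *the engineers₃*.
*the lawyers₄*: the pronoun c-commands this R-expression → coindexation would violate Principle C on *the lawyers₄*.
*the dancers₅*: the pronoun c-commands this R-expression → coindexation would violate Principle C on *the dancers₅*.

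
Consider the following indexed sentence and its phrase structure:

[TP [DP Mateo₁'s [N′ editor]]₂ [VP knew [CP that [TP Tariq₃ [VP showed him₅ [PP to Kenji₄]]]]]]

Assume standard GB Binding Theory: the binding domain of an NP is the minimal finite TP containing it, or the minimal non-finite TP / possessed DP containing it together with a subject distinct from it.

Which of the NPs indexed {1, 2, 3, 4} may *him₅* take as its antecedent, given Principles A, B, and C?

*him* is a pronoun, so Principle B applies: it must be free in its binding domain.
Binding domain of *him₅*: the embedded TP, whose subject is Tariq₃.
*Mateo₁* and the pronoun do not c-command one another → neither Principle B nor Principle C is at stake; coindexation permitted.
*[Mateo₁'s editor]₂* c-commands the pronoun but from outside its binding domain, and is not c-commanded by it → coindexation permitted.
*Tariq₃* c-commands the pronoun within its binding domain → coindexation would violate Principle B.
*Kenji₄*: the pronoun c-commands this R-expression → coindexation would violate Principle C on *Kenji₄*.

{1, 2}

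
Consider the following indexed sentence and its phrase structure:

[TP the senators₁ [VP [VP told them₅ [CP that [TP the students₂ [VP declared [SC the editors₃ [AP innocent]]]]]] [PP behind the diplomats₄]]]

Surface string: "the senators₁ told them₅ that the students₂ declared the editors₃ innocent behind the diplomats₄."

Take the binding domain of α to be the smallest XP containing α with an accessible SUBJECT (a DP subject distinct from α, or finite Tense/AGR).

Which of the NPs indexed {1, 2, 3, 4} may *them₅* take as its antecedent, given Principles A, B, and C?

*them* is a pronoun, so Principle B applies: it must be free in its binding domain.
Binding domain of *them₅*: the matrix TP, whose subject is the senators₁.
*the senators₁* c-commands the pronoun within its binding domain → coindexation would violate Principle B.
*the students₂*: the pronoun c-commands this R-expression → coindexation would violate Principle C on *the students₂*.
*the editors₃*: the pronoun c-commands this R-expression → coindexation would violate Principle C on *the editors₃*.
*the diplomats₄* and the pronoun do not c-command one another → neither Principle B nor Principle C is at stake; coindexation permitted.

{4}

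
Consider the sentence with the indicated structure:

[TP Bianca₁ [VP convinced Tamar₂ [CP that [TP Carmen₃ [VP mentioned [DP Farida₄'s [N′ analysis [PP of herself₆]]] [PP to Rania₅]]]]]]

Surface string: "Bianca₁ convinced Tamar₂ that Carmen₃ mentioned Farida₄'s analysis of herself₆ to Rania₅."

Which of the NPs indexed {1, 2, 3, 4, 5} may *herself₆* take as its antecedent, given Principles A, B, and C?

*herself* is an anaphor, so Principle A applies: it must be bound in its binding domain.
Binding domain of *herself₆*: the possessed DP, whose subject is Farida₄.
*Bianca₁* c-commands the anaphor but is outside its binding domain → cannot satisfy Principle A.
*Tamar₂* c-commands the anaphor but is outside its binding domain → cannot satisfy Principle A.
*Carmen₃* c-commands the anaphor but is outside its binding domain → cannot satisfy Principle A.
*Farida₄* c-commands the anaphor within its binding domain → licit binder.
*Rania₅* does not c-command the anaphor → cannot bind it.

{4}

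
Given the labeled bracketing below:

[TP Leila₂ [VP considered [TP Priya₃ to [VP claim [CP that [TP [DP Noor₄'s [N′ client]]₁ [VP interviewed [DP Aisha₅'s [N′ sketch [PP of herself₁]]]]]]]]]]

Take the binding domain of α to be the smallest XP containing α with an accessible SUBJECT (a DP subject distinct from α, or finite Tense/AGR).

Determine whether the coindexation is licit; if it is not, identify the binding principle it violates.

Principle A

The two coindexed NPs are *[Noor₄'s client]₁* and *herself₁*.
*herself₁* is an anaphor. Principle A requires it to be bound within its binding domain — the possessed DP, whose subject is Aisha₅.
Within that domain it is c-commanded by *Aisha₅*, which does not share its index.
*[Noor₄'s client]₁* does c-command the anaphor, but from outside its binding domain.
The anaphor is unbound in its domain → Principle A violation.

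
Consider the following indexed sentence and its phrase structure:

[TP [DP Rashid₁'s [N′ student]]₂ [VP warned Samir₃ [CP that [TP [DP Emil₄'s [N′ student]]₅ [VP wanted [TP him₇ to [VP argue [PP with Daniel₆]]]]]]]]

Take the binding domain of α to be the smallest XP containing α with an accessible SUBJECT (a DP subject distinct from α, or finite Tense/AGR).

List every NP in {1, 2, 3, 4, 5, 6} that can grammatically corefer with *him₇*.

*him* is a pronoun, so Principle B applies: it must be free in its binding domain.
Binding domain of *him₇*: the embedded TP, whose subject is [Emil₄'s student]₅.
*Rashid₁* and the pronoun do not c-command one another → neither Principle B nor Principle C is at stake; coindexation permitted.
*[Rashid₁'s student]₂* c-commands the pronoun but from outside its binding domain, and is not c-commanded by it → coindexation permitted.
*Samir₃* c-commands the pronoun but from outside its binding domain, and is not c-commanded by it → coindexation permitted.
*Emil₄* and the pronoun do not c-command one another → neither Principle B nor Principle C is at stake; coindexation permitted.
*[Emil₄'s student]₅* c-commands the pronoun within its binding domain → coindexation would violate Principle B.
*Daniel₆*: the pronoun c-commands this R-expression → coindexation would violate Principle C on *Daniel₆*.

{1, 2, 3, 4}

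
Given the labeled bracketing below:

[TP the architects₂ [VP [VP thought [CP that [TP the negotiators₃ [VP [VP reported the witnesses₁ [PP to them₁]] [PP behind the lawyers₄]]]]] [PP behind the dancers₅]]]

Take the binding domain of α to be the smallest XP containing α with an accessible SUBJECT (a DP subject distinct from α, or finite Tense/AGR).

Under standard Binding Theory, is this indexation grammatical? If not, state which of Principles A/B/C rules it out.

The two coindexed NPs are *the witnesses₁* and *them₁*.
*them₁* is a pronoun. Its binding domain is the embedded TP, whose subject is the negotiators₃.
*the witnesses₁* c-commands it within that domain and carries the same index.
The pronoun is locally bound → Principle B violation.

Principle B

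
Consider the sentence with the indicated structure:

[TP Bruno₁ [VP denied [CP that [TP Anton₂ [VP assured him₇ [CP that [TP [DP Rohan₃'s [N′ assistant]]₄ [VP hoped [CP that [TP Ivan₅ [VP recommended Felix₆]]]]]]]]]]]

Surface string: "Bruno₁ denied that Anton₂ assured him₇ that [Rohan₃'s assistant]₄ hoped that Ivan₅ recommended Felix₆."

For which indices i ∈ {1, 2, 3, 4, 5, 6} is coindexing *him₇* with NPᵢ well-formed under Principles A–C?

*him* is a pronoun, so Principle B applies: it must be free in its binding domain.
Binding domain of *him₇*: the embedded TP, whose subject is Anton₂.
*Bruno₁* c-commands the pronoun but from outside its binding domain, and is not c-commanded by it → coindexation permitted.
*Anton₂* c-commands the pronoun within its binding domain → coindexation would violate Principle B.
*Rohan₃*: the pronoun c-commands this R-expression → coindexation would violate Principle C on *Rohan₃*.
*[Rohan₃'s assistant]₄*: the pronoun c-commands this R-expression → coindexation would violate Principle C on *[Rohan₃'s assistant]₄*.
*Ivan₅*: the pronoun c-commands this R-expression → coindexation would violate Principle C on *Ivan₅*.
*Felix₆*: the pronoun c-commands this R-expression → coindexation would violate Principle C on *Felix₆*.

{1}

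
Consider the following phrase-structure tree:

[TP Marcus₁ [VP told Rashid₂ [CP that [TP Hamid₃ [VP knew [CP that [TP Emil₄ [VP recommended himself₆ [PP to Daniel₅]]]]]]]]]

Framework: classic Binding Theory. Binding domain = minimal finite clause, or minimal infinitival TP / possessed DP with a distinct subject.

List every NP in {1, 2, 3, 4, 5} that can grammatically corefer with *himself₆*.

*himself* is an anaphor, so Principle A applies: it must be bound in its binding domain.
Binding domain of *himself₆*: the embedded TP, whose subject is Emil₄.
*Marcus₁* c-commands the anaphor but is outside its binding domain → cannot satisfy Principle A.
*Rashid₂* c-commands the anaphor but is outside its binding domain → cannot satisfy Principle A.
*Hamid₃* c-commands the anaphor but is outside its binding domain → cannot satisfy Principle A.
*Emil₄* c-commands the anaphor within its binding domain → licit binder.
*Daniel₅* does not c-command the anaphor → cannot bind it.

{4}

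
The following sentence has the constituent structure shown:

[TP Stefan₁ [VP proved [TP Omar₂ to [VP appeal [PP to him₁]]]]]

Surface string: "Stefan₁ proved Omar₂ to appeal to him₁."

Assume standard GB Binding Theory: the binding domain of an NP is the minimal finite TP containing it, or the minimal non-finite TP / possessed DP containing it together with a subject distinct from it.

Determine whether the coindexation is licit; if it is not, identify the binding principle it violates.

grammatical

The two coindexed NPs are *Stefan₁* and *him₁*.
*him₁* is a pronoun; its binding domain is the embedded TP, whose subject is Omar₂. Within that domain it is c-commanded only by *Omar₂*, which carries a different index — the pronoun is free locally, so Principle B holds.
*Stefan₁* is an R-expression; *him₁* does not c-command it, and no other NP shares its index, so Principle C is satisfied.
All principles are respected.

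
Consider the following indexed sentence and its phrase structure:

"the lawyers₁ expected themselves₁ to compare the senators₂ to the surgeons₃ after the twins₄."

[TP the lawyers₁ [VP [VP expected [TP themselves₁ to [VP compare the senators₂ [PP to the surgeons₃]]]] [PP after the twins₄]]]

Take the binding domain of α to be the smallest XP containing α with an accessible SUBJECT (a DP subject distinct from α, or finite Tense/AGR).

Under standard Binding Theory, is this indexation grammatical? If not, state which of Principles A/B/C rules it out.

grammatical

The two coindexed NPs are *the lawyers₁* and *themselves₁*.
*themselves₁* is an anaphor; its binding domain is the matrix TP, whose subject is the lawyers₁. *the lawyers₁* c-commands it within that domain and shares its index, so Principle A is satisfied.
*the lawyers₁* is an R-expression; *themselves₁* does not c-command it, and no other NP shares its index, so Principle C is satisfied.
All principles are respected.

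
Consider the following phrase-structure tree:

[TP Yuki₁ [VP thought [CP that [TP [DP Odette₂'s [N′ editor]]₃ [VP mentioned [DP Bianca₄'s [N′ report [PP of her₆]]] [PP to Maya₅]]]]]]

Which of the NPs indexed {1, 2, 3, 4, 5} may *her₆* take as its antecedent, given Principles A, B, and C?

{1, 2, 3, 5}

*her* is a pronoun, so Principle B applies: it must be free in its binding domain.
Binding domain of *her₆*: the possessed DP, whose subject is Bianca₄.
*Yuki₁* c-commands the pronoun but from outside its binding domain, and is not c-commanded by it → coindexation permitted.
*Odette₂* and the pronoun do not c-command one another → neither Principle B nor Principle C is at stake; coindexation permitted.
*[Odette₂'s editor]₃* c-commands the pronoun but from outside its binding domain, and is not c-commanded by it → coindexation permitted.
*Bianca₄* c-commands the pronoun within its binding domain → coindexation would violate Principle B.
*Maya₅* and the pronoun do not c-command one another → neither Principle B nor Principle C is at stake; coindexation permitted.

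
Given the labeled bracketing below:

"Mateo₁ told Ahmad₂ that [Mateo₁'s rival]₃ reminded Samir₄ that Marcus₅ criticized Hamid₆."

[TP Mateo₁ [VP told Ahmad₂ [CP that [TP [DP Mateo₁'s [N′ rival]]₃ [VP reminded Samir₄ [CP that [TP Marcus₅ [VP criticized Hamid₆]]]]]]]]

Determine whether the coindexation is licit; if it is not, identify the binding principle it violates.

The two coindexed NPs are *Mateo₁* (the lower occurrence) and *Mateo₁* (the higher occurrence).
*Mateo₁* (the lower occurrence) is an R-expression. Principle C requires it to be free everywhere.
*Mateo₁* (the higher occurrence) c-commands it and carries the same index.
The R-expression is bound → Principle C violation.

Principle C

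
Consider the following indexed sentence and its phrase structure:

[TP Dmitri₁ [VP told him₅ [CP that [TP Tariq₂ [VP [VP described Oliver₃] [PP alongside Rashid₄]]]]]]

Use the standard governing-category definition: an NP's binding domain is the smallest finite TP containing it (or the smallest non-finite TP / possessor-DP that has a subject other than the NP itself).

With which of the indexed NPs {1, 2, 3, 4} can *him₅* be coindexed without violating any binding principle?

none

*him* is a pronoun, so Principle B applies: it must be free in its binding domain.
Binding domain of *him₅*: the matrix TP, whose subject is Dmitri₁.
*Dmitri₁* c-commands the pronoun within its binding domain → coindexation would violate Principle B.
*Tariq₂*: the pronoun c-commands this R-expression → coindexation would violate Principle C on *Tariq₂*.
*Oliver₃*: the pronoun c-commands this R-expression → coindexation would violate Principle C on *Oliver₃*.
*Rashid₄*: the pronoun c-commands this R-expression → coindexation would violate Principle C on *Rashid₄*.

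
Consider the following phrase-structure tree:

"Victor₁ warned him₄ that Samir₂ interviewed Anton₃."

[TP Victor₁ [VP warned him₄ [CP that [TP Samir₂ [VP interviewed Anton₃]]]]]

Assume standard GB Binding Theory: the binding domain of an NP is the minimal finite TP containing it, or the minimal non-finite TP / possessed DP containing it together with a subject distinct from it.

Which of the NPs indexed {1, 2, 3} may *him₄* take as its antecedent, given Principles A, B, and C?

*him* is a pronoun, so Principle B applies: it must be free in its binding domain.
Binding domain of *him₄*: the matrix TP, whose subject is Victor₁.
*Victor₁* c-commands the pronoun within its binding domain → coindexation would violate Principle B.
*Samir₂*: the pronoun c-commands this R-expression → coindexation would violate Principle C on *Samir₂*.
*Anton₃*: the pronoun c-commands this R-expression → coindexation would violate Principle C on *Anton₃*.

none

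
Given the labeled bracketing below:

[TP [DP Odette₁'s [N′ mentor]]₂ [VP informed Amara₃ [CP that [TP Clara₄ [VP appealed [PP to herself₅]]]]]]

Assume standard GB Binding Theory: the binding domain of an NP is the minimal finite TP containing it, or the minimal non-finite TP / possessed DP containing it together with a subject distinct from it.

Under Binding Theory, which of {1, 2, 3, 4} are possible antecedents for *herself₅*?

*herself* is an anaphor, so Principle A applies: it must be bound in its binding domain.
Binding domain of *herself₅*: the embedded TP, whose subject is Clara₄.
*Odette₁* does not c-command the anaphor → cannot bind it.
*[Odette₁'s mentor]₂* c-commands the anaphor but is outside its binding domain → cannot satisfy Principle A.
*Amara₃* c-commands the anaphor but is outside its binding domain → cannot satisfy Principle A.
*Clara₄* c-commands the anaphor within its binding domain → licit binder.

{4}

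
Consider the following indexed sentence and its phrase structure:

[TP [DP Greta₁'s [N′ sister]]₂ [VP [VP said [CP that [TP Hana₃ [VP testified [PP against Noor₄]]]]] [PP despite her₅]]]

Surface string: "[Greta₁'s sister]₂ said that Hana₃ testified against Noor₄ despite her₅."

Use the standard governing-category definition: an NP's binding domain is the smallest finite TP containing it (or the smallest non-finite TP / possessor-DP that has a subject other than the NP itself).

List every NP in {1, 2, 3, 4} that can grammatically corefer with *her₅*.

*her* is a pronoun, so Principle B applies: it must be free in its binding domain.
Binding domain of *her₅*: the matrix TP, whose subject is [Greta₁'s sister]₂.
*Greta₁* and the pronoun do not c-command one another → neither Principle B nor Principle C is at stake; coindexation permitted.
*[Greta₁'s sister]₂* c-commands the pronoun within its binding domain → coindexation would violate Principle B.
*Hana₃* and the pronoun do not c-command one another → neither Principle B nor Principle C is at stake; coindexation permitted.
*Noor₄* and the pronoun do not c-command one another → neither Principle B nor Principle C is at stake; coindexation permitted.

{1, 3, 4}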